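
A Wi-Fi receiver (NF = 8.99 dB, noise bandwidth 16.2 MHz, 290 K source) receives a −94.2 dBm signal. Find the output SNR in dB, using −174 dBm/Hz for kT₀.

Noise floor: N = −174 + 10 log₁₀(B) + NF
10 log₁₀(1.62×10⁷) = 72.1 dB
N = −174 + 72.1 + 8.99 = −92.91 dBm
SNR = P_sig − N = −94.2 − (−92.91) = −1.29 dB → −1.3 dB

−1.3 dB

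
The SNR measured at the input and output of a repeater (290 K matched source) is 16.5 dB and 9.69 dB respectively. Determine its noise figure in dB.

NF (dB) = SNR_in(dB) − SNR_out(dB) when the source is at T₀
NF = 16.5 − 9.69 = 6.81 dB

6.81 dB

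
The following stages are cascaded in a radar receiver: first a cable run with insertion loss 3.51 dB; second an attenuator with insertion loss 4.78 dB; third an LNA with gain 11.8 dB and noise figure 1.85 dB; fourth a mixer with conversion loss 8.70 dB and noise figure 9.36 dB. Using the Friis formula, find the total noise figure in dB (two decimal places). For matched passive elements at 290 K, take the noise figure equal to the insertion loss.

Convert to linear (a loss of L dB is a gain of −L dB): F_i = 10^(NF_i/10), G_i = 10^(G_i,dB/10)
  Stage 1: F_1 = 10^(3.51/10) = 2.244, G_1 = 10^(−3.51/10) = 0.4457
  Stage 2: F_2 = 10^(4.78/10) = 3.006, G_2 = 10^(−4.78/10) = 0.3327
  Stage 3: F_3 = 10^(1.85/10) = 1.531, G_3 = 10^(11.8/10) = 15.14
  Stage 4: F_4 = 10^(9.36/10) = 8.630, G_4 = 10^(−8.70/10) = 0.1349
Friis cascade:
  F = 2.244 + (3.006 − 1)/0.4457 + (1.531 − 1)/0.1483 + (8.630 − 1)/2.244 = 13.73
NF = 10 log₁₀(13.73) = 11.38 dB

11.38 dB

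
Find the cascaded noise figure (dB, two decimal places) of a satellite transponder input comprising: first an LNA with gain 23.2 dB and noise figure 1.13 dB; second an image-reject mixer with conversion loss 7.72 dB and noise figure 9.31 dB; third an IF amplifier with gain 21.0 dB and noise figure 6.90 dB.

Convert to linear (a loss of L dB is a gain of −L dB): F_i = 10^(NF_i/10), G_i = 10^(G_i,dB/10)
  Stage 1: F_1 = 10^(1.13/10) = 1.297, G_1 = 10^(23.2/10) = 208.9
  Stage 2: F_2 = 10^(9.31/10) = 8.531, G_2 = 10^(−7.72/10) = 0.1690
  Stage 3: F_3 = 10^(6.90/10) = 4.898, G_3 = 10^(21.0/10) = 125.9
Friis cascade:
  F = 1.297 + (8.531 − 1)/208.9 + (4.898 − 1)/35.32 = 1.444
NF = 10 log₁₀(1.444) = 1.59 dB

1.59 dB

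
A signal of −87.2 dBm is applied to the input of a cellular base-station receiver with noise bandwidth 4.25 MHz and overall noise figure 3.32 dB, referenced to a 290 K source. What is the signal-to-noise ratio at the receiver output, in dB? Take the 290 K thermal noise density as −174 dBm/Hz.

17.2 dB

Noise floor: N = −174 + 10 log₁₀(B) + NF
10 log₁₀(4.25×10⁶) = 66.28 dB
N = −174 + 66.28 + 3.32 = −104.40 dBm
SNR = P_sig − N = −87.2 − (−104.40) = 17.20 dB → 17.2 dB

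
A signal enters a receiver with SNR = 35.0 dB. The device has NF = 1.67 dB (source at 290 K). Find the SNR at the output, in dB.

By definition F = SNR_in/SNR_out, so in dB: SNR_out = SNR_in − NF
SNR_out = 35.0 − 1.67 = 33.33 dB

33.33 dB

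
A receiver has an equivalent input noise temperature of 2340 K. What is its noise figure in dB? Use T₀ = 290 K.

F = 1 + T_e/T₀ = 1 + 2340/290 = 9.06897
NF = 10 log₁₀(9.06897) = 9.58 dB

9.58 dB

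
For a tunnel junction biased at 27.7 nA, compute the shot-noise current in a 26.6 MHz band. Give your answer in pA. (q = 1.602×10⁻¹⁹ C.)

486 pA

I_n = √(2qI·B)
2qI·B = 2 × 1.602×10⁻¹⁹ × 2.77×10⁻⁸ × 2.66×10⁷ = 2.36×10⁻¹⁹ A²
I_n = √(2.36×10⁻¹⁹) = 4.86×10⁻¹⁰ A = 486 pA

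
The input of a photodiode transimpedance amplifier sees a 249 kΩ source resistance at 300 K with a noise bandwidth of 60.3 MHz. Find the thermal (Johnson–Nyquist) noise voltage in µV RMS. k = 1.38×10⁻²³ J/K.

499 µV

V_n = √(4kTRB)
4kTRB = 4 × 1.38×10⁻²³ × 300 × 2.49×10⁵ × 6.03×10⁷ = 2.49×10⁻⁷ V²
V_n = √(2.49×10⁻⁷) = 4.99×10⁻⁴ V = 499 µV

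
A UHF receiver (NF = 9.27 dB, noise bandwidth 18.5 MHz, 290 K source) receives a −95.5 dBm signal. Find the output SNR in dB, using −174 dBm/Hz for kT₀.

Noise floor: N = −174 + 10 log₁₀(B) + NF
10 log₁₀(1.85×10⁷) = 72.67 dB
N = −174 + 72.67 + 9.27 = −92.06 dBm
SNR = P_sig − N = −95.5 − (−92.06) = −3.44 dB → −3.4 dB

−3.4 dB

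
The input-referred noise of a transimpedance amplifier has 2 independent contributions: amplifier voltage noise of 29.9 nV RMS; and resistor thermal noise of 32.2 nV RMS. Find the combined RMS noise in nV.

43.9 nV

Uncorrelated sources add in power (mean-square): V_tot = √(ΣV_i²)
V_tot = √[(2.99×10⁻⁸)² + (3.22×10⁻⁸)²] = 4.39×10⁻⁸ V = 43.9 nV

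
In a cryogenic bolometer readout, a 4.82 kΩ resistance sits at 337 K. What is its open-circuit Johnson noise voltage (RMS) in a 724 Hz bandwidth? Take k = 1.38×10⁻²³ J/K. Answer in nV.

255 nV

V_n = √(4kTRB)
4kTRB = 4 × 1.38×10⁻²³ × 337 × 4.82×10³ × 7.24×10² = 6.49×10⁻¹⁴ V²
V_n = √(6.49×10⁻¹⁴) = 2.55×10⁻⁷ V = 255 nV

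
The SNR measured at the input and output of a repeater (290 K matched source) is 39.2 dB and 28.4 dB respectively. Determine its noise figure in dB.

NF (dB) = SNR_in(dB) − SNR_out(dB) when the source is at T₀
NF = 39.2 − 28.4 = 10.8 dB

10.8 dB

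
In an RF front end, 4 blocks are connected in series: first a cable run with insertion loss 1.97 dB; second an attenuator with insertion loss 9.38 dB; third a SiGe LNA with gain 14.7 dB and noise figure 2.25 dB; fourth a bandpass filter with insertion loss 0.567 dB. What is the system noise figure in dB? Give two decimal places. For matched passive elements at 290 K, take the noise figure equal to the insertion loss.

13.61 dB

Convert to linear (a loss of L dB is a gain of −L dB): F_i = 10^(NF_i/10), G_i = 10^(G_i,dB/10)
  Stage 1: F_1 = 10^(1.97/10) = 1.574, G_1 = 10^(−1.97/10) = 0.6353
  Stage 2: F_2 = 10^(9.38/10) = 8.670, G_2 = 10^(−9.38/10) = 0.1153
  Stage 3: F_3 = 10^(2.25/10) = 1.679, G_3 = 10^(14.7/10) = 29.51
  Stage 4: F_4 = 10^(0.567/10) = 1.139, G_4 = 10^(−0.567/10) = 0.8776
Friis cascade:
  F = 1.574 + (8.670 − 1)/0.6353 + (1.679 − 1)/0.07328 + (1.139 − 1)/2.163 = 22.97
NF = 10 log₁₀(22.97) = 13.61 dB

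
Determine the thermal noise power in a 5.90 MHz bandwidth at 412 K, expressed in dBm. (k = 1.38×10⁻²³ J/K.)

P_n = kTB = 1.38×10⁻²³ × 412 × 5.90×10⁶ = 3.35×10⁻¹⁴ W
In dBm: 10 log₁₀(3.35×10⁻¹⁴ / 10⁻³) = −104.7 dBm

−104.7 dBm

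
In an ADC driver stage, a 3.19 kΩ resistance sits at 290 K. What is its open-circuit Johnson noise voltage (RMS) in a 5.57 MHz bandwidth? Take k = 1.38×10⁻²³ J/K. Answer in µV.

16.9 µV

V_n = √(4kTRB)
4kTRB = 4 × 1.38×10⁻²³ × 290 × 3.19×10³ × 5.57×10⁶ = 2.84×10⁻¹⁰ V²
V_n = √(2.84×10⁻¹⁰) = 1.69×10⁻⁵ V = 16.9 µV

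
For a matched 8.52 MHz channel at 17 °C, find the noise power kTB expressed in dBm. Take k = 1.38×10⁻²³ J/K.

T = 17 °C + 273.15 = 290.15 K
P_n = kTB = 1.38×10⁻²³ × 290.15 × 8.52×10⁶ = 3.41×10⁻¹⁴ W
In dBm: 10 log₁₀(3.41×10⁻¹⁴ / 10⁻³) = −104.7 dBm

−104.7 dBm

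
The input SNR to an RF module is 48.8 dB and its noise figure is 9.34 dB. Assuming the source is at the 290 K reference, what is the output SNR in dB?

39.46 dB

By definition F = SNR_in/SNR_out, so in dB: SNR_out = SNR_in − NF
SNR_out = 48.8 − 9.34 = 39.46 dB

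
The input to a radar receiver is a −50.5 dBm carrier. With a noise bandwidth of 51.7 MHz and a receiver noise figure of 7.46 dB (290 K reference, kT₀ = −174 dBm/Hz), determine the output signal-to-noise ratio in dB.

Noise floor: N = −174 + 10 log₁₀(B) + NF
10 log₁₀(5.17×10⁷) = 77.13 dB
N = −174 + 77.13 + 7.46 = −89.41 dBm
SNR = P_sig − N = −50.5 − (−89.41) = 38.91 dB → 38.9 dB

38.9 dB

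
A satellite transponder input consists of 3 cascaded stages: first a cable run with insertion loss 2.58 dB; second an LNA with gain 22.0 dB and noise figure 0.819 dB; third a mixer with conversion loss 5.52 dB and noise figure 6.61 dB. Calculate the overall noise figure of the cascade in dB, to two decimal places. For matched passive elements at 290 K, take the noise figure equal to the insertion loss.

Convert to linear (a loss of L dB is a gain of −L dB): F_i = 10^(NF_i/10), G_i = 10^(G_i,dB/10)
  Stage 1: F_1 = 10^(2.58/10) = 1.811, G_1 = 10^(−2.58/10) = 0.5521
  Stage 2: F_2 = 10^(0.819/10) = 1.208, G_2 = 10^(22.0/10) = 158.5
  Stage 3: F_3 = 10^(6.61/10) = 4.581, G_3 = 10^(−5.52/10) = 0.2805
Friis cascade:
  F = 1.811 + (1.208 − 1)/0.5521 + (4.581 − 1)/87.50 = 2.228
NF = 10 log₁₀(2.228) = 3.48 dB

3.48 dB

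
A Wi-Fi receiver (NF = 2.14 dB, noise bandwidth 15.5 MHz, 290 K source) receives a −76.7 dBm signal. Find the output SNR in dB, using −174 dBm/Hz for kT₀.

23.3 dB

Noise floor: N = −174 + 10 log₁₀(B) + NF
10 log₁₀(1.55×10⁷) = 71.9 dB
N = −174 + 71.9 + 2.14 = −99.96 dBm
SNR = P_sig − N = −76.7 − (−99.96) = 23.26 dB → 23.3 dB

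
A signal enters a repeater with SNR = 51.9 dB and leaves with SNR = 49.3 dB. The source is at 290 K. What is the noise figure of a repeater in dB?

NF (dB) = SNR_in(dB) − SNR_out(dB) when the source is at T₀
NF = 51.9 − 49.3 = 2.6 dB

2.6 dB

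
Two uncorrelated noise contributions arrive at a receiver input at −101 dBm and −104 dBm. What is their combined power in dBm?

Convert to linear, add, convert back:
P₁ = 7.94×10⁻¹⁴ W, P₂ = 3.98×10⁻¹⁴ W
P_tot = 1.19×10⁻¹³ W → 10 log₁₀(P_tot / 10⁻³) = −99.2 dBm

−99.2 dBm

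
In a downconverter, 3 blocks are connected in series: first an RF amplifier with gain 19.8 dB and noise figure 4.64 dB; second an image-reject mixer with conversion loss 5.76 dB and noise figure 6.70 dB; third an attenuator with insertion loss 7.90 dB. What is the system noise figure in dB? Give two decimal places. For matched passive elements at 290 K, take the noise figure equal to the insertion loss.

4.99 dB

Convert to linear (a loss of L dB is a gain of −L dB): F_i = 10^(NF_i/10), G_i = 10^(G_i,dB/10)
  Stage 1: F_1 = 10^(4.64/10) = 2.911, G_1 = 10^(19.8/10) = 95.50
  Stage 2: F_2 = 10^(6.70/10) = 4.677, G_2 = 10^(−5.76/10) = 0.2655
  Stage 3: F_3 = 10^(7.90/10) = 6.166, G_3 = 10^(−7.90/10) = 0.1622
Friis cascade:
  F = 2.911 + (4.677 − 1)/95.50 + (6.166 − 1)/25.35 = 3.153
NF = 10 log₁₀(3.153) = 4.99 dB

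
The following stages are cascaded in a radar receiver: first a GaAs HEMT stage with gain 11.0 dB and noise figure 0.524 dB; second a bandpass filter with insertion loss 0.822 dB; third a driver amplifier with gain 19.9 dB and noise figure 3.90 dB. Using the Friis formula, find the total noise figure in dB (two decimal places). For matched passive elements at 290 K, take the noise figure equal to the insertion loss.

1.09 dB

Convert to linear (a loss of L dB is a gain of −L dB): F_i = 10^(NF_i/10), G_i = 10^(G_i,dB/10)
  Stage 1: F_1 = 10^(0.524/10) = 1.128, G_1 = 10^(11.0/10) = 12.59
  Stage 2: F_2 = 10^(0.822/10) = 1.208, G_2 = 10^(−0.822/10) = 0.8276
  Stage 3: F_3 = 10^(3.90/10) = 2.455, G_3 = 10^(19.9/10) = 97.72
Friis cascade:
  F = 1.128 + (1.208 − 1)/12.59 + (2.455 − 1)/10.42 = 1.284
NF = 10 log₁₀(1.284) = 1.09 dB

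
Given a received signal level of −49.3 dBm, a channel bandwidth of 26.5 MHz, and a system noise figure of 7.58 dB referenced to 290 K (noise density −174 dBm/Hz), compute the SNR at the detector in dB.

42.9 dB

Noise floor: N = −174 + 10 log₁₀(B) + NF
10 log₁₀(2.65×10⁷) = 74.23 dB
N = −174 + 74.23 + 7.58 = −92.19 dBm
SNR = P_sig − N = −49.3 − (−92.19) = 42.89 dB → 42.9 dB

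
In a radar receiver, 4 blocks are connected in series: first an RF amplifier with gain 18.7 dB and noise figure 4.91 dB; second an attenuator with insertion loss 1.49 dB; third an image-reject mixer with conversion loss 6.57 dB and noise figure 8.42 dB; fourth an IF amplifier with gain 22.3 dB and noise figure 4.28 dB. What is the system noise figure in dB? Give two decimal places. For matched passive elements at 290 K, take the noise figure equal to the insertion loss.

Convert to linear (a loss of L dB is a gain of −L dB): F_i = 10^(NF_i/10), G_i = 10^(G_i,dB/10)
  Stage 1: F_1 = 10^(4.91/10) = 3.097, G_1 = 10^(18.7/10) = 74.13
  Stage 2: F_2 = 10^(1.49/10) = 1.409, G_2 = 10^(−1.49/10) = 0.7096
  Stage 3: F_3 = 10^(8.42/10) = 6.950, G_3 = 10^(−6.57/10) = 0.2203
  Stage 4: F_4 = 10^(4.28/10) = 2.679, G_4 = 10^(22.3/10) = 169.8
Friis cascade:
  F = 3.097 + (1.409 − 1)/74.13 + (6.950 − 1)/52.60 + (2.679 − 1)/11.59 = 3.361
NF = 10 log₁₀(3.361) = 5.26 dB

5.26 dB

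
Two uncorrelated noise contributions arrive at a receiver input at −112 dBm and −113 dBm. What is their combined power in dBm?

−109.5 dBm

Convert to linear, add, convert back:
P₁ = 6.31×10⁻¹⁵ W, P₂ = 5.01×10⁻¹⁵ W
P_tot = 1.13×10⁻¹⁴ W → 10 log₁₀(P_tot / 10⁻³) = −109.5 dBm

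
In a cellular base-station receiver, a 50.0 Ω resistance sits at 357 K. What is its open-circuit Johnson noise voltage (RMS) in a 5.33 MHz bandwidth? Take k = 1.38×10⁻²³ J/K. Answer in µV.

V_n = √(4kTRB)
4kTRB = 4 × 1.38×10⁻²³ × 357 × 5.00×10¹ × 5.33×10⁶ = 5.25×10⁻¹² V²
V_n = √(5.25×10⁻¹²) = 2.29×10⁻⁶ V = 2.29 µV

2.29 µV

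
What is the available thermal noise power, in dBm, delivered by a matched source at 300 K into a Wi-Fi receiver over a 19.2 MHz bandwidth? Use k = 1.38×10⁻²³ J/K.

P_n = kTB = 1.38×10⁻²³ × 300 × 1.92×10⁷ = 7.95×10⁻¹⁴ W
In dBm: 10 log₁₀(7.95×10⁻¹⁴ / 10⁻³) = −101.0 dBm

−101.0 dBm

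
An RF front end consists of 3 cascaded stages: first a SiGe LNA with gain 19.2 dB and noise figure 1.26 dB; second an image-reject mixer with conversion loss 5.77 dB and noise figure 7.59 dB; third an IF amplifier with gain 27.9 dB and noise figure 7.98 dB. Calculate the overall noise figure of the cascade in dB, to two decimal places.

2.13 dB

Convert to linear (a loss of L dB is a gain of −L dB): F_i = 10^(NF_i/10), G_i = 10^(G_i,dB/10)
  Stage 1: F_1 = 10^(1.26/10) = 1.337, G_1 = 10^(19.2/10) = 83.18
  Stage 2: F_2 = 10^(7.59/10) = 5.741, G_2 = 10^(−5.77/10) = 0.2649
  Stage 3: F_3 = 10^(7.98/10) = 6.281, G_3 = 10^(27.9/10) = 616.6
Friis cascade:
  F = 1.337 + (5.741 − 1)/83.18 + (6.281 − 1)/22.03 = 1.633
NF = 10 log₁₀(1.633) = 2.13 dB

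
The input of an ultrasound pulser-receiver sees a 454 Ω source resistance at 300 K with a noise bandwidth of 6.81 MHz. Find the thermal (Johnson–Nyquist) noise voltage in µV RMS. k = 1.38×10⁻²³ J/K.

V_n = √(4kTRB)
4kTRB = 4 × 1.38×10⁻²³ × 300 × 4.54×10² × 6.81×10⁶ = 5.12×10⁻¹¹ V²
V_n = √(5.12×10⁻¹¹) = 7.16×10⁻⁶ V = 7.16 µV

7.16 µV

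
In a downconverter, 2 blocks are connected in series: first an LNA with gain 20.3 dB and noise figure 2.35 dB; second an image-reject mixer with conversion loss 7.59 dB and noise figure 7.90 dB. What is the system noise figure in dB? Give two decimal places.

2.47 dB

Convert to linear (a loss of L dB is a gain of −L dB): F_i = 10^(NF_i/10), G_i = 10^(G_i,dB/10)
  Stage 1: F_1 = 10^(2.35/10) = 1.718, G_1 = 10^(20.3/10) = 107.2
  Stage 2: F_2 = 10^(7.90/10) = 6.166, G_2 = 10^(−7.59/10) = 0.1742
Friis cascade:
  F = 1.718 + (6.166 − 1)/107.2 = 1.766
NF = 10 log₁₀(1.766) = 2.47 dB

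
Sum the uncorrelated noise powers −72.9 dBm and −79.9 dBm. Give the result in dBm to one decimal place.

−72.1 dBm

Convert to linear, add, convert back:
P₁ = 5.13×10⁻¹¹ W, P₂ = 1.02×10⁻¹¹ W
P_tot = 6.15×10⁻¹¹ W → 10 log₁₀(P_tot / 10⁻³) = −72.1 dBm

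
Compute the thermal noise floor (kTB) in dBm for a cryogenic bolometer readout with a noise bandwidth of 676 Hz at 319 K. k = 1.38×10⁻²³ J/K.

P_n = kTB = 1.38×10⁻²³ × 319 × 6.76×10² = 2.98×10⁻¹⁸ W
In dBm: 10 log₁₀(2.98×10⁻¹⁸ / 10⁻³) = −145.3 dBm

−145.3 dBm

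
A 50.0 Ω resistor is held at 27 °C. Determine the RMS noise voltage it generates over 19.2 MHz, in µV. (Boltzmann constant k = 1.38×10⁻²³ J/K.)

3.99 µV

T = 27 °C + 273.15 = 300.15 K
V_n = √(4kTRB)
4kTRB = 4 × 1.38×10⁻²³ × 300.15 × 5.00×10¹ × 1.92×10⁷ = 1.59×10⁻¹¹ V²
V_n = √(1.59×10⁻¹¹) = 3.99×10⁻⁶ V = 3.99 µV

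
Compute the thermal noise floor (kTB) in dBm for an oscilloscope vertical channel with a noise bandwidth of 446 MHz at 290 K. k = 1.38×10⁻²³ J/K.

−87.5 dBm

P_n = kTB = 1.38×10⁻²³ × 290 × 4.46×10⁸ = 1.78×10⁻¹² W
In dBm: 10 log₁₀(1.78×10⁻¹² / 10⁻³) = −87.5 dBm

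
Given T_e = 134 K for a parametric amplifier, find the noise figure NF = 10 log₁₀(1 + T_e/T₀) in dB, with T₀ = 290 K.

F = 1 + T_e/T₀ = 1 + 134/290 = 1.46207
NF = 10 log₁₀(1.46207) = 1.65 dB

1.65 dB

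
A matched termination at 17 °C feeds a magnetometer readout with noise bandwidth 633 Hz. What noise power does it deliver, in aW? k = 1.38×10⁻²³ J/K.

2.53 aW

T = 17 °C + 273.15 = 290.15 K
P_n = kTB = 1.38×10⁻²³ × 290.15 × 6.33×10² = 2.53×10⁻¹⁸ W = 2.53 aW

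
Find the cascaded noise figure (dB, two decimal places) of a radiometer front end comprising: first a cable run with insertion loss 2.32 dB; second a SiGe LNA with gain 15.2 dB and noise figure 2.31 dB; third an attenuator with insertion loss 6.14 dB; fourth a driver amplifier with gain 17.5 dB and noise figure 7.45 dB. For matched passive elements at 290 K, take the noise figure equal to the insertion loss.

Convert to linear (a loss of L dB is a gain of −L dB): F_i = 10^(NF_i/10), G_i = 10^(G_i,dB/10)
  Stage 1: F_1 = 10^(2.32/10) = 1.706, G_1 = 10^(−2.32/10) = 0.5861
  Stage 2: F_2 = 10^(2.31/10) = 1.702, G_2 = 10^(15.2/10) = 33.11
  Stage 3: F_3 = 10^(6.14/10) = 4.111, G_3 = 10^(−6.14/10) = 0.2432
  Stage 4: F_4 = 10^(7.45/10) = 5.559, G_4 = 10^(17.5/10) = 56.23
Friis cascade:
  F = 1.706 + (1.702 − 1)/0.5861 + (4.111 − 1)/19.41 + (5.559 − 1)/4.721 = 4.030
NF = 10 log₁₀(4.030) = 6.05 dB

6.05 dB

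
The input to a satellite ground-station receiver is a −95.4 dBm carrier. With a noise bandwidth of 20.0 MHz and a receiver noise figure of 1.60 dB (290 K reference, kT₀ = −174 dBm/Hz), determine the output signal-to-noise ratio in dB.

Noise floor: N = −174 + 10 log₁₀(B) + NF
10 log₁₀(2.00×10⁷) = 73.01 dB
N = −174 + 73.01 + 1.60 = −99.39 dBm
SNR = P_sig − N = −95.4 − (−99.39) = 3.99 dB → 4.0 dB

4.0 dB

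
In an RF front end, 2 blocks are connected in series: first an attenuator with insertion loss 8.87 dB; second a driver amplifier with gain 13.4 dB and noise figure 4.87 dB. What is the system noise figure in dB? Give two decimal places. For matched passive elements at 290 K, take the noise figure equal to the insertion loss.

13.74 dB

Convert to linear (a loss of L dB is a gain of −L dB): F_i = 10^(NF_i/10), G_i = 10^(G_i,dB/10)
  Stage 1: F_1 = 10^(8.87/10) = 7.709, G_1 = 10^(−8.87/10) = 0.1297
  Stage 2: F_2 = 10^(4.87/10) = 3.069, G_2 = 10^(13.4/10) = 21.88
Friis cascade:
  F = 7.709 + (3.069 − 1)/0.1297 = 23.66
NF = 10 log₁₀(23.66) = 13.74 dB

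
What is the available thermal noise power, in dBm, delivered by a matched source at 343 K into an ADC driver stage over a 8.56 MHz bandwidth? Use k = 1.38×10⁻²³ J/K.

P_n = kTB = 1.38×10⁻²³ × 343 × 8.56×10⁶ = 4.05×10⁻¹⁴ W
In dBm: 10 log₁₀(4.05×10⁻¹⁴ / 10⁻³) = −103.9 dBm

−103.9 dBm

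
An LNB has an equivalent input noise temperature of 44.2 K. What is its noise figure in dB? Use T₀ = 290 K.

F = 1 + T_e/T₀ = 1 + 44.2/290 = 1.15241
NF = 10 log₁₀(1.15241) = 0.616 dB

0.616 dB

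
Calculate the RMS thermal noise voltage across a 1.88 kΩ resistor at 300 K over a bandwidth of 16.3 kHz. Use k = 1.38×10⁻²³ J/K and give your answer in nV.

V_n = √(4kTRB)
4kTRB = 4 × 1.38×10⁻²³ × 300 × 1.88×10³ × 1.63×10⁴ = 5.07×10⁻¹³ V²
V_n = √(5.07×10⁻¹³) = 7.12×10⁻⁷ V = 712 nV

712 nV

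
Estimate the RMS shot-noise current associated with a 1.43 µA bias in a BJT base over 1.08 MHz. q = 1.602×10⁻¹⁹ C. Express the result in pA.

703 pA

I_n = √(2qI·B)
2qI·B = 2 × 1.602×10⁻¹⁹ × 1.43×10⁻⁶ × 1.08×10⁶ = 4.95×10⁻¹⁹ A²
I_n = √(4.95×10⁻¹⁹) = 7.03×10⁻¹⁰ A = 703 pA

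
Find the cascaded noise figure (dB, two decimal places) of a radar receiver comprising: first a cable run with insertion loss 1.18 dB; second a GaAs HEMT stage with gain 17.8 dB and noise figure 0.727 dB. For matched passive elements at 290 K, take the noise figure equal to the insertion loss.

Convert to linear (a loss of L dB is a gain of −L dB): F_i = 10^(NF_i/10), G_i = 10^(G_i,dB/10)
  Stage 1: F_1 = 10^(1.18/10) = 1.312, G_1 = 10^(−1.18/10) = 0.7621
  Stage 2: F_2 = 10^(0.727/10) = 1.182, G_2 = 10^(17.8/10) = 60.26
Friis cascade:
  F = 1.312 + (1.182 − 1)/0.7621 = 1.551
NF = 10 log₁₀(1.551) = 1.91 dB

1.91 dB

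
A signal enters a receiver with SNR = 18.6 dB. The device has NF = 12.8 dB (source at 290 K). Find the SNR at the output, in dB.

5.8 dB

By definition F = SNR_in/SNR_out, so in dB: SNR_out = SNR_in − NF
SNR_out = 18.6 − 12.8 = 5.8 dB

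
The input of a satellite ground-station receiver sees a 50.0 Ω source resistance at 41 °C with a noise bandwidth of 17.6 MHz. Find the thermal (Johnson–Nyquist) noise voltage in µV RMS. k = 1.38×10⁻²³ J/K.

T = 41 °C + 273.15 = 314.15 K
V_n = √(4kTRB)
4kTRB = 4 × 1.38×10⁻²³ × 314.15 × 5.00×10¹ × 1.76×10⁷ = 1.53×10⁻¹¹ V²
V_n = √(1.53×10⁻¹¹) = 3.91×10⁻⁶ V = 3.91 µV

3.91 µV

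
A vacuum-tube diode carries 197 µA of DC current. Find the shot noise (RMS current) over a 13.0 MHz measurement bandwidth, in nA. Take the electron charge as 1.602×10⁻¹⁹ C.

28.6 nA

I_n = √(2qI·B)
2qI·B = 2 × 1.602×10⁻¹⁹ × 1.97×10⁻⁴ × 1.30×10⁷ = 8.21×10⁻¹⁶ A²
I_n = √(8.21×10⁻¹⁶) = 2.86×10⁻⁸ A = 28.6 nA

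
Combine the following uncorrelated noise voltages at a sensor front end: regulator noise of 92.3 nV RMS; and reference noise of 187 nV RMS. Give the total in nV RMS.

Uncorrelated sources add in power (mean-square): V_tot = √(ΣV_i²)
V_tot = √[(9.23×10⁻⁸)² + (1.87×10⁻⁷)²] = 2.09×10⁻⁷ V = 209 nV

209 nV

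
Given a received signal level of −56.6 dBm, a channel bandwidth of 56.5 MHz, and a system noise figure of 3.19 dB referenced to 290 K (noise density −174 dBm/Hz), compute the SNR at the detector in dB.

Noise floor: N = −174 + 10 log₁₀(B) + NF
10 log₁₀(5.65×10⁷) = 77.52 dB
N = −174 + 77.52 + 3.19 = −93.29 dBm
SNR = P_sig − N = −56.6 − (−93.29) = 36.69 dB → 36.7 dB

36.7 dB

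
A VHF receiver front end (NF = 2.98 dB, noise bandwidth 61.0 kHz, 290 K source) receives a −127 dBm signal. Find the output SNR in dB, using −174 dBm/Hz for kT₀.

Noise floor: N = −174 + 10 log₁₀(B) + NF
10 log₁₀(6.10×10⁴) = 47.85 dB
N = −174 + 47.85 + 2.98 = −123.17 dBm
SNR = P_sig − N = −127 − (−123.17) = −3.83 dB → −3.8 dB

−3.8 dB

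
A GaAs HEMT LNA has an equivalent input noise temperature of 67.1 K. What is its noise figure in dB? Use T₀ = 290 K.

F = 1 + T_e/T₀ = 1 + 67.1/290 = 1.23138
NF = 10 log₁₀(1.23138) = 0.904 dB

0.904 dB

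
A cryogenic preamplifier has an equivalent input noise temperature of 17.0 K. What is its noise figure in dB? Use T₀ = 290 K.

F = 1 + T_e/T₀ = 1 + 17.0/290 = 1.05862
NF = 10 log₁₀(1.05862) = 0.247 dB

0.247 dB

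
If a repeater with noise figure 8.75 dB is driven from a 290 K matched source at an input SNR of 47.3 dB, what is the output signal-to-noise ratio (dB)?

38.55 dB

By definition F = SNR_in/SNR_out, so in dB: SNR_out = SNR_in − NF
SNR_out = 47.3 − 8.75 = 38.55 dB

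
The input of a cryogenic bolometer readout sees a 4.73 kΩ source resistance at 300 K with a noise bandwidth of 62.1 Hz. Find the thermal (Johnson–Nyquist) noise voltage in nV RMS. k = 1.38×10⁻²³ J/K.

69.7 nV

V_n = √(4kTRB)
4kTRB = 4 × 1.38×10⁻²³ × 300 × 4.73×10³ × 6.21×10¹ = 4.86×10⁻¹⁵ V²
V_n = √(4.86×10⁻¹⁵) = 6.97×10⁻⁸ V = 69.7 nV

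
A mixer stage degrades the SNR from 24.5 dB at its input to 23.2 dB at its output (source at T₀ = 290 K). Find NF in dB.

NF (dB) = SNR_in(dB) − SNR_out(dB) when the source is at T₀
NF = 24.5 − 23.2 = 1.3 dB

1.3 dB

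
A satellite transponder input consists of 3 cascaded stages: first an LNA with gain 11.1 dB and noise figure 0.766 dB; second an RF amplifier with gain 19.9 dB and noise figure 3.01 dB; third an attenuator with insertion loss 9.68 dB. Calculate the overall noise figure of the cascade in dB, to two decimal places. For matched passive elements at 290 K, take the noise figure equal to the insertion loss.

Convert to linear (a loss of L dB is a gain of −L dB): F_i = 10^(NF_i/10), G_i = 10^(G_i,dB/10)
  Stage 1: F_1 = 10^(0.766/10) = 1.193, G_1 = 10^(11.1/10) = 12.88
  Stage 2: F_2 = 10^(3.01/10) = 2.000, G_2 = 10^(19.9/10) = 97.72
  Stage 3: F_3 = 10^(9.68/10) = 9.290, G_3 = 10^(−9.68/10) = 0.1076
Friis cascade:
  F = 1.193 + (2.000 − 1)/12.88 + (9.290 − 1)/1259 = 1.277
NF = 10 log₁₀(1.277) = 1.06 dB

1.06 dB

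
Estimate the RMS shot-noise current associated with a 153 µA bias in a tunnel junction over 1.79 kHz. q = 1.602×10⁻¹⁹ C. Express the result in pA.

I_n = √(2qI·B)
2qI·B = 2 × 1.602×10⁻¹⁹ × 1.53×10⁻⁴ × 1.79×10³ = 8.77×10⁻²⁰ A²
I_n = √(8.77×10⁻²⁰) = 2.96×10⁻¹⁰ A = 296 pA

296 pA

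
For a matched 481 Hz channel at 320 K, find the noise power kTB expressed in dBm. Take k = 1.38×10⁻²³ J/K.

−146.7 dBm

P_n = kTB = 1.38×10⁻²³ × 320 × 4.81×10² = 2.12×10⁻¹⁸ W
In dBm: 10 log₁₀(2.12×10⁻¹⁸ / 10⁻³) = −146.7 dBm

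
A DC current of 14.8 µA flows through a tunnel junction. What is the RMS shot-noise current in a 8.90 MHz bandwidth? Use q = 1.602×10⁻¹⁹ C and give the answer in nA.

I_n = √(2qI·B)
2qI·B = 2 × 1.602×10⁻¹⁹ × 1.48×10⁻⁵ × 8.90×10⁶ = 4.22×10⁻¹⁷ A²
I_n = √(4.22×10⁻¹⁷) = 6.50×10⁻⁹ A = 6.50 nA

6.50 nA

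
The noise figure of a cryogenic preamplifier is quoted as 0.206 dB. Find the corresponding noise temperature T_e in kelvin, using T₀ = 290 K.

14.1 K

F = 10^(0.206/10) = 1.04858
T_e = (F − 1)·T₀ = (1.04858 − 1) × 290 = 14.1 K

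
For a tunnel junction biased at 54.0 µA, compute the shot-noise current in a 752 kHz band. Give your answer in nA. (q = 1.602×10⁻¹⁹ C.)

I_n = √(2qI·B)
2qI·B = 2 × 1.602×10⁻¹⁹ × 5.40×10⁻⁵ × 7.52×10⁵ = 1.30×10⁻¹⁷ A²
I_n = √(1.30×10⁻¹⁷) = 3.61×10⁻⁹ A = 3.61 nA

3.61 nA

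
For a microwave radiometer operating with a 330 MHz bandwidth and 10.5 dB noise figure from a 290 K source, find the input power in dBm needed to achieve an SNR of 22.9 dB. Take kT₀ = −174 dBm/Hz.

Sensitivity = −174 + 10 log₁₀(B) + NF + SNR_min
= −174 + 85.19 + 10.5 + 22.9
= −55.41 dBm → −55.4 dBm

−55.4 dBm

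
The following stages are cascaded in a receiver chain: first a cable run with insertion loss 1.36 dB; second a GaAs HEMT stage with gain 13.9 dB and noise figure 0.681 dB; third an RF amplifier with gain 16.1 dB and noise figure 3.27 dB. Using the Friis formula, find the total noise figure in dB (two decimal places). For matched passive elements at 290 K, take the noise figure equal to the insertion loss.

Convert to linear (a loss of L dB is a gain of −L dB): F_i = 10^(NF_i/10), G_i = 10^(G_i,dB/10)
  Stage 1: F_1 = 10^(1.36/10) = 1.368, G_1 = 10^(−1.36/10) = 0.7311
  Stage 2: F_2 = 10^(0.681/10) = 1.170, G_2 = 10^(13.9/10) = 24.55
  Stage 3: F_3 = 10^(3.27/10) = 2.123, G_3 = 10^(16.1/10) = 40.74
Friis cascade:
  F = 1.368 + (1.170 − 1)/0.7311 + (2.123 − 1)/17.95 = 1.663
NF = 10 log₁₀(1.663) = 2.21 dB

2.21 dB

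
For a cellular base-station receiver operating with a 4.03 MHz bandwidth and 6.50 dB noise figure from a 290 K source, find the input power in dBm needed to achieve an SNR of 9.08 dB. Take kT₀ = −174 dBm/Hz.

−92.4 dBm

Sensitivity = −174 + 10 log₁₀(B) + NF + SNR_min
= −174 + 66.05 + 6.50 + 9.08
= −92.37 dBm → −92.4 dBm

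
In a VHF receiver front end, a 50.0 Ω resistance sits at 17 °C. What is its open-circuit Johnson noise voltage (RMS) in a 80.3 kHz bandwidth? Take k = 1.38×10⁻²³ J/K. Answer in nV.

T = 17 °C + 273.15 = 290.15 K
V_n = √(4kTRB)
4kTRB = 4 × 1.38×10⁻²³ × 290.15 × 5.00×10¹ × 8.03×10⁴ = 6.43×10⁻¹⁴ V²
V_n = √(6.43×10⁻¹⁴) = 2.54×10⁻⁷ V = 254 nV

254 nV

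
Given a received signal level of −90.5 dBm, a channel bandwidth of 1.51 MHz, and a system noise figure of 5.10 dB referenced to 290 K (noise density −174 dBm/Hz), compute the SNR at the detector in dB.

16.6 dB

Noise floor: N = −174 + 10 log₁₀(B) + NF
10 log₁₀(1.51×10⁶) = 61.79 dB
N = −174 + 61.79 + 5.10 = −107.11 dBm
SNR = P_sig − N = −90.5 − (−107.11) = 16.61 dB → 16.6 dB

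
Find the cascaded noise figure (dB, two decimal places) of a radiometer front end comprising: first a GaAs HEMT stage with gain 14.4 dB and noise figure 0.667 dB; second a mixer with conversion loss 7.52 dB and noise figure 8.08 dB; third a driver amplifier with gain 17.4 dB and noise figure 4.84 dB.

2.51 dB

Convert to linear (a loss of L dB is a gain of −L dB): F_i = 10^(NF_i/10), G_i = 10^(G_i,dB/10)
  Stage 1: F_1 = 10^(0.667/10) = 1.166, G_1 = 10^(14.4/10) = 27.54
  Stage 2: F_2 = 10^(8.08/10) = 6.427, G_2 = 10^(−7.52/10) = 0.1770
  Stage 3: F_3 = 10^(4.84/10) = 3.048, G_3 = 10^(17.4/10) = 54.95
Friis cascade:
  F = 1.166 + (6.427 − 1)/27.54 + (3.048 − 1)/4.875 = 1.783
NF = 10 log₁₀(1.783) = 2.51 dB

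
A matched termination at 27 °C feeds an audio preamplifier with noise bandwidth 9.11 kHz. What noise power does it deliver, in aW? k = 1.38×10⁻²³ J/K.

37.7 aW

T = 27 °C + 273.15 = 300.15 K
P_n = kTB = 1.38×10⁻²³ × 300.15 × 9.11×10³ = 3.77×10⁻¹⁷ W = 37.7 aW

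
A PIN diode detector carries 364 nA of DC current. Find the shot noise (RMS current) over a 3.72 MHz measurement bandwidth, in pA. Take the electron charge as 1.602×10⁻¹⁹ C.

659 pA

I_n = √(2qI·B)
2qI·B = 2 × 1.602×10⁻¹⁹ × 3.64×10⁻⁷ × 3.72×10⁶ = 4.34×10⁻¹⁹ A²
I_n = √(4.34×10⁻¹⁹) = 6.59×10⁻¹⁰ A = 659 pA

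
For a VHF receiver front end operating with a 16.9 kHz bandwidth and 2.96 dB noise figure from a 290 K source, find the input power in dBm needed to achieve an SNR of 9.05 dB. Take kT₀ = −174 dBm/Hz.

Sensitivity = −174 + 10 log₁₀(B) + NF + SNR_min
= −174 + 42.28 + 2.96 + 9.05
= −119.71 dBm → −119.7 dBm

−119.7 dBm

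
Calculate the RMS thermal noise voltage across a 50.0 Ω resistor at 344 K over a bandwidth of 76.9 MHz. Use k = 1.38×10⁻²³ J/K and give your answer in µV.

8.54 µV

V_n = √(4kTRB)
4kTRB = 4 × 1.38×10⁻²³ × 344 × 5.00×10¹ × 7.69×10⁷ = 7.30×10⁻¹¹ V²
V_n = √(7.30×10⁻¹¹) = 8.54×10⁻⁶ V = 8.54 µV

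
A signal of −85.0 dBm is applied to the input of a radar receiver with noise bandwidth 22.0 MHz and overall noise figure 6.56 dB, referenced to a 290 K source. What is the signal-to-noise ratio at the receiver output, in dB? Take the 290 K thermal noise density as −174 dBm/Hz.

9.0 dB

Noise floor: N = −174 + 10 log₁₀(B) + NF
10 log₁₀(2.20×10⁷) = 73.42 dB
N = −174 + 73.42 + 6.56 = −94.02 dBm
SNR = P_sig − N = −85.0 − (−94.02) = 9.02 dB → 9.0 dB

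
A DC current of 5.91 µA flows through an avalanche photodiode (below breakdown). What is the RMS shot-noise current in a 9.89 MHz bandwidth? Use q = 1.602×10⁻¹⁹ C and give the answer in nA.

I_n = √(2qI·B)
2qI·B = 2 × 1.602×10⁻¹⁹ × 5.91×10⁻⁶ × 9.89×10⁶ = 1.87×10⁻¹⁷ A²
I_n = √(1.87×10⁻¹⁷) = 4.33×10⁻⁹ A = 4.33 nA

4.33 nA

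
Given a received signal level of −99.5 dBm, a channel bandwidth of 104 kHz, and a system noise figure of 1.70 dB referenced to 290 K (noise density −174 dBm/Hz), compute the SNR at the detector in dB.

22.6 dB

Noise floor: N = −174 + 10 log₁₀(B) + NF
10 log₁₀(1.04×10⁵) = 50.17 dB
N = −174 + 50.17 + 1.70 = −122.13 dBm
SNR = P_sig − N = −99.5 − (−122.13) = 22.63 dB → 22.6 dB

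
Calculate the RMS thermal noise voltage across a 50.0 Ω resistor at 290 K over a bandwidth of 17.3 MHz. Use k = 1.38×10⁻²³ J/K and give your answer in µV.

V_n = √(4kTRB)
4kTRB = 4 × 1.38×10⁻²³ × 290 × 5.00×10¹ × 1.73×10⁷ = 1.38×10⁻¹¹ V²
V_n = √(1.38×10⁻¹¹) = 3.72×10⁻⁶ V = 3.72 µV

3.72 µV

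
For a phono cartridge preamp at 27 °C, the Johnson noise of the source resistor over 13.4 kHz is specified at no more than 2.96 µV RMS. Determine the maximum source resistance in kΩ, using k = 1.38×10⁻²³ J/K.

39.5 kΩ

T = 27 °C + 273.15 = 300.15 K
Johnson–Nyquist: V_n = √(4kTRB) ⇒ R = V_n² / (4kTB)
4kTB = 4 × 1.38×10⁻²³ × 300.15 × 1.34×10⁴ = 2.22×10⁻¹⁶
R = (2.96×10⁻⁶)² / 2.22×10⁻¹⁶ = 3.95×10⁴ Ω = 39.5 kΩ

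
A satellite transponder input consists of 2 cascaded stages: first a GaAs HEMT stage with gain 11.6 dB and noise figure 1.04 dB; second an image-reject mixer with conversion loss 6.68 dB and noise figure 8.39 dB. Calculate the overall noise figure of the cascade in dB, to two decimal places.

Convert to linear (a loss of L dB is a gain of −L dB): F_i = 10^(NF_i/10), G_i = 10^(G_i,dB/10)
  Stage 1: F_1 = 10^(1.04/10) = 1.271, G_1 = 10^(11.6/10) = 14.45
  Stage 2: F_2 = 10^(8.39/10) = 6.902, G_2 = 10^(−6.68/10) = 0.2148
Friis cascade:
  F = 1.271 + (6.902 − 1)/14.45 = 1.679
NF = 10 log₁₀(1.679) = 2.25 dB

2.25 dB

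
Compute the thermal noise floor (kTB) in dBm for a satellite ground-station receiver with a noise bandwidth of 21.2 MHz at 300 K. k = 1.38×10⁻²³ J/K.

P_n = kTB = 1.38×10⁻²³ × 300 × 2.12×10⁷ = 8.78×10⁻¹⁴ W
In dBm: 10 log₁₀(8.78×10⁻¹⁴ / 10⁻³) = −100.6 dBm

−100.6 dBm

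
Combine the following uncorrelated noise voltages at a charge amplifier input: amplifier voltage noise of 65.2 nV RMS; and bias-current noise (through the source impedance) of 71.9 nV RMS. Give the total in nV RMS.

Uncorrelated sources add in power (mean-square): V_tot = √(ΣV_i²)
V_tot = √[(6.52×10⁻⁸)² + (7.19×10⁻⁸)²] = 9.71×10⁻⁸ V = 97.1 nV

97.1 nV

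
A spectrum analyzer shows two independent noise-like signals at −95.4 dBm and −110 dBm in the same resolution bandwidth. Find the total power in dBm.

−95.3 dBm

Convert to linear, add, convert back:
P₁ = 2.88×10⁻¹³ W, P₂ = 1.00×10⁻¹⁴ W
P_tot = 2.98×10⁻¹³ W → 10 log₁₀(P_tot / 10⁻³) = −95.3 dBm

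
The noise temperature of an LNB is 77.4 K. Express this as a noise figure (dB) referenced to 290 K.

F = 1 + T_e/T₀ = 1 + 77.4/290 = 1.2669
NF = 10 log₁₀(1.2669) = 1.03 dB

1.03 dB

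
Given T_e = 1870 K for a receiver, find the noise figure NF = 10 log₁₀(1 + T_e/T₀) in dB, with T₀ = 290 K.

F = 1 + T_e/T₀ = 1 + 1870/290 = 7.44828
NF = 10 log₁₀(7.44828) = 8.72 dB

8.72 dB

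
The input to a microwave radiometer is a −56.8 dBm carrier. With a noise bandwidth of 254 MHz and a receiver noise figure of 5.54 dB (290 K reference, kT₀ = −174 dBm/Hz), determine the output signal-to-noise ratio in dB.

27.6 dB

Noise floor: N = −174 + 10 log₁₀(B) + NF
10 log₁₀(2.54×10⁸) = 84.05 dB
N = −174 + 84.05 + 5.54 = −84.41 dBm
SNR = P_sig − N = −56.8 − (−84.41) = 27.61 dB → 27.6 dB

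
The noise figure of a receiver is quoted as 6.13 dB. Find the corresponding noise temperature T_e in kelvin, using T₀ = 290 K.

F = 10^(6.13/10) = 4.10204
T_e = (F − 1)·T₀ = (4.10204 − 1) × 290 = 900 K

900 K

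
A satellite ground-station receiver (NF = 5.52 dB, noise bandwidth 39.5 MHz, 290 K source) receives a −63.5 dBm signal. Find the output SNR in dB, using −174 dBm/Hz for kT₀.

Noise floor: N = −174 + 10 log₁₀(B) + NF
10 log₁₀(3.95×10⁷) = 75.97 dB
N = −174 + 75.97 + 5.52 = −92.51 dBm
SNR = P_sig − N = −63.5 − (−92.51) = 29.01 dB → 29.0 dB

29.0 dB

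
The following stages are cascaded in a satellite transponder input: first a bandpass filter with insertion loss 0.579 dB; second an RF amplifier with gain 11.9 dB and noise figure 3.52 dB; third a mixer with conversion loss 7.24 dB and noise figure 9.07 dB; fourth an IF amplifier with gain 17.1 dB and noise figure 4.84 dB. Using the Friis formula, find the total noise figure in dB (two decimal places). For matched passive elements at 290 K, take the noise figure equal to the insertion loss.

5.90 dB

Convert to linear (a loss of L dB is a gain of −L dB): F_i = 10^(NF_i/10), G_i = 10^(G_i,dB/10)
  Stage 1: F_1 = 10^(0.579/10) = 1.143, G_1 = 10^(−0.579/10) = 0.8752
  Stage 2: F_2 = 10^(3.52/10) = 2.249, G_2 = 10^(11.9/10) = 15.49
  Stage 3: F_3 = 10^(9.07/10) = 8.072, G_3 = 10^(−7.24/10) = 0.1888
  Stage 4: F_4 = 10^(4.84/10) = 3.048, G_4 = 10^(17.1/10) = 51.29
Friis cascade:
  F = 1.143 + (2.249 − 1)/0.8752 + (8.072 − 1)/13.56 + (3.048 − 1)/2.559 = 3.892
NF = 10 log₁₀(3.892) = 5.90 dB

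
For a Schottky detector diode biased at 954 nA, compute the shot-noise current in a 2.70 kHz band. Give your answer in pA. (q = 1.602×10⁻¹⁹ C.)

28.7 pA

I_n = √(2qI·B)
2qI·B = 2 × 1.602×10⁻¹⁹ × 9.54×10⁻⁷ × 2.70×10³ = 8.25×10⁻²² A²
I_n = √(8.25×10⁻²²) = 2.87×10⁻¹¹ A = 28.7 pA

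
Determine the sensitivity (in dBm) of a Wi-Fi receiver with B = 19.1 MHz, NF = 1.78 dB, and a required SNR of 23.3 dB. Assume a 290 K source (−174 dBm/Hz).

Sensitivity = −174 + 10 log₁₀(B) + NF + SNR_min
= −174 + 72.81 + 1.78 + 23.3
= −76.11 dBm → −76.1 dBm

−76.1 dBm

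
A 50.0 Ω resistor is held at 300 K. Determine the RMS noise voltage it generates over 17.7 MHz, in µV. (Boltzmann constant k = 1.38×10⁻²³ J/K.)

V_n = √(4kTRB)
4kTRB = 4 × 1.38×10⁻²³ × 300 × 5.00×10¹ × 1.77×10⁷ = 1.47×10⁻¹¹ V²
V_n = √(1.47×10⁻¹¹) = 3.83×10⁻⁶ V = 3.83 µV

3.83 µV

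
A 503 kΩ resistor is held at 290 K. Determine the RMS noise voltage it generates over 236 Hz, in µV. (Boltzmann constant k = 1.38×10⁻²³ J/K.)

V_n = √(4kTRB)
4kTRB = 4 × 1.38×10⁻²³ × 290 × 5.03×10⁵ × 2.36×10² = 1.90×10⁻¹² V²
V_n = √(1.90×10⁻¹²) = 1.38×10⁻⁶ V = 1.38 µV

1.38 µV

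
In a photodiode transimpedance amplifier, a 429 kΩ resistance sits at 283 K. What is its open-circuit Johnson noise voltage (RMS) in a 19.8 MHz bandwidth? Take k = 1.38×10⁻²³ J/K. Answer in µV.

V_n = √(4kTRB)
4kTRB = 4 × 1.38×10⁻²³ × 283 × 4.29×10⁵ × 1.98×10⁷ = 1.33×10⁻⁷ V²
V_n = √(1.33×10⁻⁷) = 3.64×10⁻⁴ V = 364 µV

364 µV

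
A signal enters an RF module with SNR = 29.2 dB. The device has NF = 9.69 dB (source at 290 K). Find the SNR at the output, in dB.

19.51 dB

By definition F = SNR_in/SNR_out, so in dB: SNR_out = SNR_in − NF
SNR_out = 29.2 − 9.69 = 19.51 dB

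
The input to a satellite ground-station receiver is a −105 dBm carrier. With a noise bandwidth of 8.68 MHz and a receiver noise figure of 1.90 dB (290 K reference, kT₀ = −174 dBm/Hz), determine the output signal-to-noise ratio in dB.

Noise floor: N = −174 + 10 log₁₀(B) + NF
10 log₁₀(8.68×10⁶) = 69.39 dB
N = −174 + 69.39 + 1.90 = −102.71 dBm
SNR = P_sig − N = −105 − (−102.71) = −2.29 dB → −2.3 dB

−2.3 dB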